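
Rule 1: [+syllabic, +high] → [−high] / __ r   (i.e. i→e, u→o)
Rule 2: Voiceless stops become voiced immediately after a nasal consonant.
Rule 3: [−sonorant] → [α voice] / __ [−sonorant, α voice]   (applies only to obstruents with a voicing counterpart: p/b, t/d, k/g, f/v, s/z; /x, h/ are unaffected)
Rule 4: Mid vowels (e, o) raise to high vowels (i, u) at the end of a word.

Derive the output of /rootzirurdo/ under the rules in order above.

Rule 1 (pre-rhotic lowering): /i/ is a high vowel immediately before /r/, so it lowers to [e]. /u/ is a high vowel immediately before /r/, so it lowers to [o]. /rootzirurdo/ → rootzerordo.
Rule 2 (post-nasal voicing): no segment meets the environment; /rootzerordo/ is unchanged.
Rule 3 (regressive voicing assimilation): /t/ precedes the voiced obstruent /z/, so it voices to [d] by assimilation. /rootzerordo/ → roodzerordo.
Rule 4 (final vowel raising): /o/ is a mid vowel in word-final position, so it raises to [u]. /roodzerordo/ → roodzerordu.

roodzerordu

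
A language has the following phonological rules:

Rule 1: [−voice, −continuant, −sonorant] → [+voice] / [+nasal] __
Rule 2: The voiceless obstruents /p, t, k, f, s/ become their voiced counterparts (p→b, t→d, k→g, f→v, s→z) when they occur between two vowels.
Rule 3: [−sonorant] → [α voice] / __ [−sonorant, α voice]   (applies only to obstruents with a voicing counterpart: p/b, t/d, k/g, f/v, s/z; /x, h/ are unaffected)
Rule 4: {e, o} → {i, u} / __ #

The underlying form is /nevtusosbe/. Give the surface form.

Rule 1 (post-nasal voicing): no segment meets the environment; /nevtusosbe/ is unchanged.
Rule 2 (intervocalic voicing): /s/ is a voiceless obstruent between vowels /u/ and /o/, so it voices to [z]. /nevtusosbe/ → nevtuzosbe.
Rule 3 (regressive voicing assimilation): /v/ precedes the voiceless obstruent /t/, so it devoices to [f] by assimilation. /s/ precedes the voiced obstruent /b/, so it voices to [z] by assimilation. /nevtuzosbe/ → neftuzozbe.
Rule 4 (final vowel raising): /e/ is a mid vowel in word-final position, so it raises to [i]. /neftuzozbe/ → neftuzozbi.

neftuzozbi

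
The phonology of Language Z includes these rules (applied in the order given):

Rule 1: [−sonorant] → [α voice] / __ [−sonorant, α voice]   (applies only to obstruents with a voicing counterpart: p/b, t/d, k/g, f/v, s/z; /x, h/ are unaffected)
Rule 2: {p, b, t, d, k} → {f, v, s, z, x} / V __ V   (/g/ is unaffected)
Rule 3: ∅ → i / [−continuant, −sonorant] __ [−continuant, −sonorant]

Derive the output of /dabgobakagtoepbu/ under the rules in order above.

Rule 1 (regressive voicing assimilation): /g/ precedes the voiceless obstruent /t/, so it devoices to [k] by assimilation. /p/ precedes the voiced obstruent /b/, so it voices to [b] by assimilation. /dabgobakagtoepbu/ → dabgobakaktoebbu.
Rule 2 (intervocalic spirantization): /b/ is a stop between vowels /o/ and /a/, so it spirantizes to the fricative [v]. /k/ is a stop between vowels /a/ and /a/, so it spirantizes to the fricative [x]. /dabgobakaktoebbu/ → dabgovaxaktoebbu.
Rule 3 (stop-cluster i-epenthesis): /b/ and /g/ form a stop–stop cluster, so [i] is inserted between them. /k/ and /t/ form a stop–stop cluster, so [i] is inserted between them. /b/ and /b/ form a stop–stop cluster, so [i] is inserted between them. /dabgovaxaktoebbu/ → dabigovaxakitoebibu.

dabigovaxakitoebibu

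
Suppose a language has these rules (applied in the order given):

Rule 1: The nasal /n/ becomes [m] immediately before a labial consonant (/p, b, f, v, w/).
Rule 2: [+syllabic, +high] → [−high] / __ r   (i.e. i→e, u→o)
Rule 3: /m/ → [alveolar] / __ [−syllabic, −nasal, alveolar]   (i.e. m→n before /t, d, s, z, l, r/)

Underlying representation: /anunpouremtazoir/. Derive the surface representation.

Rule 1 (nasal place assimilation): /n/ precedes the labial consonant /p/, so it assimilates in place to [m]. /anunpouremtazoir/ → anumpouremtazoir.
Rule 2 (pre-rhotic lowering): /u/ is a high vowel immediately before /r/, so it lowers to [o]. /i/ is a high vowel immediately before /r/, so it lowers to [e]. /anumpouremtazoir/ → anumpooremtazoer.
Rule 3 (nasal place assimilation): /m/ precedes the alveolar consonant /t/, so it assimilates in place to [n]. /anumpooremtazoer/ → anumpoorentazoer.

anumpoorentazoer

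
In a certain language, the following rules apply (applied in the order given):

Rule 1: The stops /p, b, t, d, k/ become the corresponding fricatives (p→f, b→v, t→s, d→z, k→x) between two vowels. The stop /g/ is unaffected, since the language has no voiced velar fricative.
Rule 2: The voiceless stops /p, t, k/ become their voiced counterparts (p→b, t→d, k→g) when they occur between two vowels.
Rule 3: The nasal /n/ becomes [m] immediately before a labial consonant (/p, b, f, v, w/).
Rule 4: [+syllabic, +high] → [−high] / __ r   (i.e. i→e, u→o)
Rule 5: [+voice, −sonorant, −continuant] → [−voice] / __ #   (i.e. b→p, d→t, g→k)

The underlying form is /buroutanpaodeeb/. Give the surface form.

borousampaozeep

Rule 1 (intervocalic spirantization): /t/ is a stop between vowels /u/ and /a/, so it spirantizes to the fricative [s]. /d/ is a stop between vowels /o/ and /e/, so it spirantizes to the fricative [z]. /buroutanpaodeeb/ → burousanpaozeeb.
Rule 2 (intervocalic voicing): no segment meets the environment; /burousanpaozeeb/ is unchanged.
Rule 3 (nasal place assimilation): /n/ precedes the labial consonant /p/, so it assimilates in place to [m]. /burousanpaozeeb/ → burousampaozeeb.
Rule 4 (pre-rhotic lowering): /u/ is a high vowel immediately before /r/, so it lowers to [o]. /burousampaozeeb/ → borousampaozeeb.
Rule 5 (final devoicing): /b/ is a voiced stop in word-final position, so it devoices to [p]. /borousampaozeeb/ → borousampaozeep.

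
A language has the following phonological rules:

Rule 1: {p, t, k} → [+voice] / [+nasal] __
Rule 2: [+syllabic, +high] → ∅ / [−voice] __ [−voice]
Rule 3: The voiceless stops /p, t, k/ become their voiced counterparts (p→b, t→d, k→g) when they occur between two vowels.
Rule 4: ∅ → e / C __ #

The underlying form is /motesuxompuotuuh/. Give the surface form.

modesxombuoduuhe

Rule 1 (post-nasal voicing): /p/ is a voiceless stop immediately after the nasal /m/, so it voices to [b]. /motesuxompuotuuh/ → motesuxombuotuuh.
Rule 2 (high vowel syncope): /u/ is a high vowel flanked by voiceless consonants /s/ and /x/, so it deletes. /motesuxombuotuuh/ → motesxombuotuuh.
Rule 3 (intervocalic voicing): /t/ is a voiceless stop between vowels /o/ and /e/, so it voices to [d]. /t/ is a voiceless stop between vowels /o/ and /u/, so it voices to [d]. /motesxombuotuuh/ → modesxombuoduuh.
Rule 4 (final e-epenthesis): the form ends in the consonant /h/, so [e] is inserted word-finally. /modesxombuoduuh/ → modesxombuoduuhe.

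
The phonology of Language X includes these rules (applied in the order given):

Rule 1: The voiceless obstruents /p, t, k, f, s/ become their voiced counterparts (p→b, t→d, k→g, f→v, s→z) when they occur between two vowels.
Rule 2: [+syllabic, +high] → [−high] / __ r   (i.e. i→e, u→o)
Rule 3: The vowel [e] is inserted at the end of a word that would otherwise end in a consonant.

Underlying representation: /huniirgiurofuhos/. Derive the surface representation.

Rule 1 (intervocalic voicing): /f/ is a voiceless obstruent between vowels /o/ and /u/, so it voices to [v]. /huniirgiurofuhos/ → huniirgiurovuhos.
Rule 2 (pre-rhotic lowering): /i/ is a high vowel immediately before /r/, so it lowers to [e]. /u/ is a high vowel immediately before /r/, so it lowers to [o]. /huniirgiurovuhos/ → huniergiorovuhos.
Rule 3 (final e-epenthesis): the form ends in the consonant /s/, so [e] is inserted word-finally. /huniergiorovuhos/ → huniergiorovuhose.

huniergiorovuhose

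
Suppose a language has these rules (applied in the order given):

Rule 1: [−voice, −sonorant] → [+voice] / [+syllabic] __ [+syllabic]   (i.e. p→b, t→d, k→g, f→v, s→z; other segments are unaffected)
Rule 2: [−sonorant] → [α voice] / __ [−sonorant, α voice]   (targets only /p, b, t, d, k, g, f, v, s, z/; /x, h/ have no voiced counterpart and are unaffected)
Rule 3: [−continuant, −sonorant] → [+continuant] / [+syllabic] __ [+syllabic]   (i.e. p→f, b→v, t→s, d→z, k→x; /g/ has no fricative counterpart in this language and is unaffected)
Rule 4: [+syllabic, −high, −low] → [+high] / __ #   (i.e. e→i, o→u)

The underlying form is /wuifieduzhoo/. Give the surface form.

Rule 1 (intervocalic voicing): /f/ is a voiceless obstruent between vowels /i/ and /i/, so it voices to [v]. /wuifieduzhoo/ → wuivieduzhoo.
Rule 2 (regressive voicing assimilation): /z/ precedes the voiceless obstruent /h/, so it devoices to [s] by assimilation. /wuivieduzhoo/ → wuiviedushoo.
Rule 3 (intervocalic spirantization): /d/ is a stop between vowels /e/ and /u/, so it spirantizes to the fricative [z]. /wuiviedushoo/ → wuiviezushoo.
Rule 4 (final vowel raising): /o/ is a mid vowel in word-final position, so it raises to [u]. /wuiviezushoo/ → wuiviezushou.

wuiviezushou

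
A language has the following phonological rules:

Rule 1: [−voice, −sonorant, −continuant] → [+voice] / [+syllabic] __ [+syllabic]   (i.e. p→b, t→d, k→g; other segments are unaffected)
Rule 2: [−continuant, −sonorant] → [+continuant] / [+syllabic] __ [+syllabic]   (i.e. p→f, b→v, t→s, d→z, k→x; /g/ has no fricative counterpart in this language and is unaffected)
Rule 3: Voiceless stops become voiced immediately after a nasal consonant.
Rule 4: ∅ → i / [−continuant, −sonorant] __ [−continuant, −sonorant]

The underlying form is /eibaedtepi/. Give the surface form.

eivaeditevi

Rule 1 (intervocalic voicing): /p/ is a voiceless stop between vowels /e/ and /i/, so it voices to [b]. /eibaedtepi/ → eibaedtebi.
Rule 2 (intervocalic spirantization): /b/ is a stop between vowels /i/ and /a/, so it spirantizes to the fricative [v]. /b/ is a stop between vowels /e/ and /i/, so it spirantizes to the fricative [v]. /eibaedtebi/ → eivaedtevi.
Rule 3 (post-nasal voicing): no segment meets the environment; /eivaedtevi/ is unchanged.
Rule 4 (stop-cluster i-epenthesis): /d/ and /t/ form a stop–stop cluster, so [i] is inserted between them. /eivaedtevi/ → eivaeditevi.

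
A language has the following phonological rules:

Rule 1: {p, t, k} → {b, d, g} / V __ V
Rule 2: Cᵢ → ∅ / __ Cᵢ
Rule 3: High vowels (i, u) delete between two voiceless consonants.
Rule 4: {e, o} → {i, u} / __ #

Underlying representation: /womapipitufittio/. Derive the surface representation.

womabibiduftiu

Rule 1 (intervocalic voicing): /p/ is a voiceless stop between vowels /a/ and /i/, so it voices to [b]. /p/ is a voiceless stop between vowels /i/ and /i/, so it voices to [b]. /t/ is a voiceless stop between vowels /i/ and /u/, so it voices to [d]. /womapipitufittio/ → womabibidufittio.
Rule 2 (degemination): /tt/ is a geminate; the first /t/ deletes. /womabibidufittio/ → womabibidufitio.
Rule 3 (high vowel syncope): /i/ is a high vowel flanked by voiceless consonants /f/ and /t/, so it deletes. /womabibidufitio/ → womabibiduftio.
Rule 4 (final vowel raising): /o/ is a mid vowel in word-final position, so it raises to [u]. /womabibiduftio/ → womabibiduftiu.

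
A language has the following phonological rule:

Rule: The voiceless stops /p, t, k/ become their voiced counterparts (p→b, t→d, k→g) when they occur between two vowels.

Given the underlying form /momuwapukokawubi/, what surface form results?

momuwabugogawubi

/p/ is a voiceless stop between vowels /a/ and /u/, so it voices to [b].
/k/ is a voiceless stop between vowels /u/ and /o/, so it voices to [g].
/k/ is a voiceless stop between vowels /o/ and /a/, so it voices to [g].
Surface form: [momuwabugogawubi].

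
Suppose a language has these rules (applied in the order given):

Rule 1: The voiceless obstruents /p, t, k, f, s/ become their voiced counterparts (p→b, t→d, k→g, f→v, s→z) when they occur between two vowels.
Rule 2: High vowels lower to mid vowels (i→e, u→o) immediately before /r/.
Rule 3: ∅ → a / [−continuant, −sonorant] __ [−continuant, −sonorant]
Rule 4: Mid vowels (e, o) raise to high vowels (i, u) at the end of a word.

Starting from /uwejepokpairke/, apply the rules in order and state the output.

uwejebokapaerki

Rule 1 (intervocalic voicing): /p/ is a voiceless obstruent between vowels /e/ and /o/, so it voices to [b]. /uwejepokpairke/ → uwejebokpairke.
Rule 2 (pre-rhotic lowering): /i/ is a high vowel immediately before /r/, so it lowers to [e]. /uwejebokpairke/ → uwejebokpaerke.
Rule 3 (stop-cluster a-epenthesis): /k/ and /p/ form a stop–stop cluster, so [a] is inserted between them. /uwejebokpaerke/ → uwejebokapaerke.
Rule 4 (final vowel raising): /e/ is a mid vowel in word-final position, so it raises to [i]. /uwejebokapaerke/ → uwejebokapaerki.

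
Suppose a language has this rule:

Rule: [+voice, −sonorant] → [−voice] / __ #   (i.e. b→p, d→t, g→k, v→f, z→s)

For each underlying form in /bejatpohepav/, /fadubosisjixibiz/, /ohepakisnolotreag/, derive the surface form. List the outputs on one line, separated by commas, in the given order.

/bejatpohepav/: /v/ is a voiced obstruent in word-final position, so it devoices to [f]. → [bejatpohepaf].
/fadubosisjixibiz/: /z/ is a voiced obstruent in word-final position, so it devoices to [s]. → [fadubosisjixibis].
/ohepakisnolotreag/: /g/ is a voiced obstruent in word-final position, so it devoices to [k]. → [ohepakisnolotreak].

bejatpohepaf, fadubosisjixibis, ohepakisnolotreak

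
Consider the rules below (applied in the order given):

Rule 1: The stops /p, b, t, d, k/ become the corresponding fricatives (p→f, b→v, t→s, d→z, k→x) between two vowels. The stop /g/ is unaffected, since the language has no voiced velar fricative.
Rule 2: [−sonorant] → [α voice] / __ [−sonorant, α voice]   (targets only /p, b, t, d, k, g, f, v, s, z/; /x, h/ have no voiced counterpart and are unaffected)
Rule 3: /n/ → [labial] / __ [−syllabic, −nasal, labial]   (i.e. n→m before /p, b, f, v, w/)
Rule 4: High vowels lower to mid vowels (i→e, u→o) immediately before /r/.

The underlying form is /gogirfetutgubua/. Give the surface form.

gogerfesudguvua

Rule 1 (intervocalic spirantization): /t/ is a stop between vowels /e/ and /u/, so it spirantizes to the fricative [s]. /b/ is a stop between vowels /u/ and /u/, so it spirantizes to the fricative [v]. /gogirfetutgubua/ → gogirfesutguvua.
Rule 2 (regressive voicing assimilation): /t/ precedes the voiced obstruent /g/, so it voices to [d] by assimilation. /gogirfesutguvua/ → gogirfesudguvua.
Rule 3 (nasal place assimilation): no segment meets the environment; /gogirfesudguvua/ is unchanged.
Rule 4 (pre-rhotic lowering): /i/ is a high vowel immediately before /r/, so it lowers to [e]. /gogirfesudguvua/ → gogerfesudguvua.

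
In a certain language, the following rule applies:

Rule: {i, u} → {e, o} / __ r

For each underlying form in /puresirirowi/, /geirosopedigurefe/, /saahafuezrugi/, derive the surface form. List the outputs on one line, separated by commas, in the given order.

/puresirirowi/: /u/ is a high vowel immediately before /r/, so it lowers to [o]. /i/ is a high vowel immediately before /r/, so it lowers to [e]. /i/ is a high vowel immediately before /r/, so it lowers to [e]. → [poresererowi].
/geirosopedigurefe/: /i/ is a high vowel immediately before /r/, so it lowers to [e]. /u/ is a high vowel immediately before /r/, so it lowers to [o]. → [geerosopedigorefe].
/saahafuezrugi/: the rule's environment is not met; surfaces unchanged as [saahafuezrugi].

poresererowi, geerosopedigorefe, saahafuezrugi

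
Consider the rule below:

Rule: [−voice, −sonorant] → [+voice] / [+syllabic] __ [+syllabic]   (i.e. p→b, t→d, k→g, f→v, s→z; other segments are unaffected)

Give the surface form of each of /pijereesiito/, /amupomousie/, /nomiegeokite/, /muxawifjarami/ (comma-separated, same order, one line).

/pijereesiito/: /s/ is a voiceless obstruent between vowels /e/ and /i/, so it voices to [z]. /t/ is a voiceless obstruent between vowels /i/ and /o/, so it voices to [d]. → [pijereeziido].
/amupomousie/: /p/ is a voiceless obstruent between vowels /u/ and /o/, so it voices to [b]. /s/ is a voiceless obstruent between vowels /u/ and /i/, so it voices to [z]. → [amubomouzie].
/nomiegeokite/: /k/ is a voiceless obstruent between vowels /o/ and /i/, so it voices to [g]. /t/ is a voiceless obstruent between vowels /i/ and /e/, so it voices to [d]. → [nomiegeogide].
/muxawifjarami/: the rule's environment is not met; surfaces unchanged as [muxawifjarami].

pijereeziido, amubomouzie, nomiegeogide, muxawifjarami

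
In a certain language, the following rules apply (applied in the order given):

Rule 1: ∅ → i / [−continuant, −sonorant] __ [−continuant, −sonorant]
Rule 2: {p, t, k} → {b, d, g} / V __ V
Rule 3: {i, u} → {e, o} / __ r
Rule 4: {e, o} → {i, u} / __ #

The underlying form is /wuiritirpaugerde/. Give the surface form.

Rule 1 (stop-cluster i-epenthesis): no segment meets the environment; /wuiritirpaugerde/ is unchanged.
Rule 2 (intervocalic voicing): /t/ is a voiceless stop between vowels /i/ and /i/, so it voices to [d]. /wuiritirpaugerde/ → wuiridirpaugerde.
Rule 3 (pre-rhotic lowering): /i/ is a high vowel immediately before /r/, so it lowers to [e]. /i/ is a high vowel immediately before /r/, so it lowers to [e]. /wuiridirpaugerde/ → wueriderpaugerde.
Rule 4 (final vowel raising): /e/ is a mid vowel in word-final position, so it raises to [i]. /wueriderpaugerde/ → wueriderpaugerdi.

wueriderpaugerdi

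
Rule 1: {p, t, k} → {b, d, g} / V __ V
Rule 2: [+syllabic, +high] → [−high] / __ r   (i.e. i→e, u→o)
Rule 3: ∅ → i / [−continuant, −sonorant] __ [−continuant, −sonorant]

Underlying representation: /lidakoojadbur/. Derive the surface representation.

lidagoojadibor

Rule 1 (intervocalic voicing): /k/ is a voiceless stop between vowels /a/ and /o/, so it voices to [g]. /lidakoojadbur/ → lidagoojadbur.
Rule 2 (pre-rhotic lowering): /u/ is a high vowel immediately before /r/, so it lowers to [o]. /lidagoojadbur/ → lidagoojadbor.
Rule 3 (stop-cluster i-epenthesis): /d/ and /b/ form a stop–stop cluster, so [i] is inserted between them. /lidagoojadbor/ → lidagoojadibor.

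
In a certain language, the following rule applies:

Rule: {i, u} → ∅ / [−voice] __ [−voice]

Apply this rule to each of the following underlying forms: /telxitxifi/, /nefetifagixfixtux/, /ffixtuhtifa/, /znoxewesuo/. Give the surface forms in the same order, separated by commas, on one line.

telxtxfi, nefetfagixfxtx, ffxthtfa, znoxewesuo

/telxitxifi/: /i/ is a high vowel flanked by voiceless consonants /x/ and /t/, so it deletes. /i/ is a high vowel flanked by voiceless consonants /x/ and /f/, so it deletes. → [telxtxfi].
/nefetifagixfixtux/: /i/ is a high vowel flanked by voiceless consonants /t/ and /f/, so it deletes. /i/ is a high vowel flanked by voiceless consonants /f/ and /x/, so it deletes. /u/ is a high vowel flanked by voiceless consonants /t/ and /x/, so it deletes. → [nefetfagixfxtx].
/ffixtuhtifa/: /i/ is a high vowel flanked by voiceless consonants /f/ and /x/, so it deletes. /u/ is a high vowel flanked by voiceless consonants /t/ and /h/, so it deletes. /i/ is a high vowel flanked by voiceless consonants /t/ and /f/, so it deletes. → [ffxthtfa].
/znoxewesuo/: the rule's environment is not met; surfaces unchanged as [znoxewesuo].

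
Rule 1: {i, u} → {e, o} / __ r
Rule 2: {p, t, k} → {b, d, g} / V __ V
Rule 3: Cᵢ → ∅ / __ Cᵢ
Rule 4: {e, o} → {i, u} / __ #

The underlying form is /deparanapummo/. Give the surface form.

Rule 1 (pre-rhotic lowering): no segment meets the environment; /deparanapummo/ is unchanged.
Rule 2 (intervocalic voicing): /p/ is a voiceless stop between vowels /e/ and /a/, so it voices to [b]. /p/ is a voiceless stop between vowels /a/ and /u/, so it voices to [b]. /deparanapummo/ → debaranabummo.
Rule 3 (degemination): /mm/ is a geminate; the first /m/ deletes. /debaranabummo/ → debaranabumo.
Rule 4 (final vowel raising): /o/ is a mid vowel in word-final position, so it raises to [u]. /debaranabumo/ → debaranabumu.

debaranabumu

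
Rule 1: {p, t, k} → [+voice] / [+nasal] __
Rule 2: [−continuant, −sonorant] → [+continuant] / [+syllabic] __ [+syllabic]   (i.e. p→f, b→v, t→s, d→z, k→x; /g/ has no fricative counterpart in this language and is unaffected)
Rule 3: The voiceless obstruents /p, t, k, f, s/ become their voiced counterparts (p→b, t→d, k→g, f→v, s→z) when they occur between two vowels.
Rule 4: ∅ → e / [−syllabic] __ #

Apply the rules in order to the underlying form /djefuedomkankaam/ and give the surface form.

djevuezomgangaame

Rule 1 (post-nasal voicing): /k/ is a voiceless stop immediately after the nasal /m/, so it voices to [g]. /k/ is a voiceless stop immediately after the nasal /n/, so it voices to [g]. /djefuedomkankaam/ → djefuedomgangaam.
Rule 2 (intervocalic spirantization): /d/ is a stop between vowels /e/ and /o/, so it spirantizes to the fricative [z]. /djefuedomgangaam/ → djefuezomgangaam.
Rule 3 (intervocalic voicing): /f/ is a voiceless obstruent between vowels /e/ and /u/, so it voices to [v]. /djefuezomgangaam/ → djevuezomgangaam.
Rule 4 (final e-epenthesis): the form ends in the consonant /m/, so [e] is inserted word-finally. /djevuezomgangaam/ → djevuezomgangaame.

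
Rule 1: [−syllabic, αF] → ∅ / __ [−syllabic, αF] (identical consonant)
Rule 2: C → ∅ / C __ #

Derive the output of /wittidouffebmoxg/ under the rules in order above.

Rule 1 (degemination): /tt/ is a geminate; the first /t/ deletes. /ff/ is a geminate; the first /f/ deletes. /wittidouffebmoxg/ → witidoufebmoxg.
Rule 2 (final cluster simplification): /g/ is the second consonant of a word-final cluster /xg/, so it deletes. /witidoufebmoxg/ → witidoufebmox.

witidoufebmox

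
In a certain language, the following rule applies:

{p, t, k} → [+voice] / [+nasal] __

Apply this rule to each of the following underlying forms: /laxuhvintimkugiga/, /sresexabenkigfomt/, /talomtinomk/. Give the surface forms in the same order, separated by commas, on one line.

laxuhvindimgugiga, sresexabengigfomd, talomdinomg

/laxuhvintimkugiga/: /t/ is a voiceless stop immediately after the nasal /n/, so it voices to [d]. /k/ is a voiceless stop immediately after the nasal /m/, so it voices to [g]. → [laxuhvindimgugiga].
/sresexabenkigfomt/: /k/ is a voiceless stop immediately after the nasal /n/, so it voices to [g]. /t/ is a voiceless stop immediately after the nasal /m/, so it voices to [d]. → [sresexabengigfomd].
/talomtinomk/: /t/ is a voiceless stop immediately after the nasal /m/, so it voices to [d]. /k/ is a voiceless stop immediately after the nasal /m/, so it voices to [g]. → [talomdinomg].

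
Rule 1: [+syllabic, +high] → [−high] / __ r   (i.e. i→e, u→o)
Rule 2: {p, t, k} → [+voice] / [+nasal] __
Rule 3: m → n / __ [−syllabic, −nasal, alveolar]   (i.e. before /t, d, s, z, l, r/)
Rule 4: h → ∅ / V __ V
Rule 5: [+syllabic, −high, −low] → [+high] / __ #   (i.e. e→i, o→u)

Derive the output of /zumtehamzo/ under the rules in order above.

zundeanzu

Rule 1 (pre-rhotic lowering): no segment meets the environment; /zumtehamzo/ is unchanged.
Rule 2 (post-nasal voicing): /t/ is a voiceless stop immediately after the nasal /m/, so it voices to [d]. /zumtehamzo/ → zumdehamzo.
Rule 3 (nasal place assimilation): /m/ precedes the alveolar consonant /d/, so it assimilates in place to [n]. /m/ precedes the alveolar consonant /z/, so it assimilates in place to [n]. /zumdehamzo/ → zundehanzo.
Rule 4 (intervocalic h-deletion): /h/ occurs between vowels /e/ and /a/, so it deletes. /zundehanzo/ → zundeanzo.
Rule 5 (final vowel raising): /o/ is a mid vowel in word-final position, so it raises to [u]. /zundeanzo/ → zundeanzu.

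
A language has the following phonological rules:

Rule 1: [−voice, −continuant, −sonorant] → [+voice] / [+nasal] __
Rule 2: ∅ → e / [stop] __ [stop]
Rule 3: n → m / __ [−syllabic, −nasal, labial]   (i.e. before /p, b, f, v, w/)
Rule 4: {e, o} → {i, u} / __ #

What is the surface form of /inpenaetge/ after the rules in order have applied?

Rule 1 (post-nasal voicing): /p/ is a voiceless stop immediately after the nasal /n/, so it voices to [b]. /inpenaetge/ → inbenaetge.
Rule 2 (stop-cluster e-epenthesis): /t/ and /g/ form a stop–stop cluster, so [e] is inserted between them. /inbenaetge/ → inbenaetege.
Rule 3 (nasal place assimilation): /n/ precedes the labial consonant /b/, so it assimilates in place to [m]. /inbenaetege/ → imbenaetege.
Rule 4 (final vowel raising): /e/ is a mid vowel in word-final position, so it raises to [i]. /imbenaetege/ → imbenaetegi.

imbenaetegi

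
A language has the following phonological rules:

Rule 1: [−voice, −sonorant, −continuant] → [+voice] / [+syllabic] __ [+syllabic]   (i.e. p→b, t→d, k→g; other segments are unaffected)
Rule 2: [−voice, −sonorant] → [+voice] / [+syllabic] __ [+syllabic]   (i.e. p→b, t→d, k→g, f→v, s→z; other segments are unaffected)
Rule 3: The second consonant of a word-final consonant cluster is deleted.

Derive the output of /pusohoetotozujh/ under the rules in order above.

Rule 1 (intervocalic voicing): /t/ is a voiceless stop between vowels /e/ and /o/, so it voices to [d]. /t/ is a voiceless stop between vowels /o/ and /o/, so it voices to [d]. /pusohoetotozujh/ → pusohoedodozujh.
Rule 2 (intervocalic voicing): /s/ is a voiceless obstruent between vowels /u/ and /o/, so it voices to [z]. /pusohoedodozujh/ → puzohoedodozujh.
Rule 3 (final cluster simplification): /h/ is the second consonant of a word-final cluster /jh/, so it deletes. /puzohoedodozujh/ → puzohoedodozuj.

puzohoedodozuj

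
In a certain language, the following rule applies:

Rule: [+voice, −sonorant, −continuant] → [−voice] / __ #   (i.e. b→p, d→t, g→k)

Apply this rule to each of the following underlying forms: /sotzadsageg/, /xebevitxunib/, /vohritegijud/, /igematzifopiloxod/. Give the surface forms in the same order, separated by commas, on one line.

sotzadsagek, xebevitxunip, vohritegijut, igematzifopiloxot

/sotzadsageg/: /g/ is a voiced stop in word-final position, so it devoices to [k]. → [sotzadsagek].
/xebevitxunib/: /b/ is a voiced stop in word-final position, so it devoices to [p]. → [xebevitxunip].
/vohritegijud/: /d/ is a voiced stop in word-final position, so it devoices to [t]. → [vohritegijut].
/igematzifopiloxod/: /d/ is a voiced stop in word-final position, so it devoices to [t]. → [igematzifopiloxot].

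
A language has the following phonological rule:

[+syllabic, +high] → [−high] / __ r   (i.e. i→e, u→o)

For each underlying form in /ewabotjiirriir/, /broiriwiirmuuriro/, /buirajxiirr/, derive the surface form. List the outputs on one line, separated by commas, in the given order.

ewabotjierrier, broeriwiermuorero, buerajxierr

/ewabotjiirriir/: /i/ is a high vowel immediately before /r/, so it lowers to [e]. /i/ is a high vowel immediately before /r/, so it lowers to [e]. → [ewabotjierrier].
/broiriwiirmuuriro/: /i/ is a high vowel immediately before /r/, so it lowers to [e]. /i/ is a high vowel immediately before /r/, so it lowers to [e]. /u/ is a high vowel immediately before /r/, so it lowers to [o]. /i/ is a high vowel immediately before /r/, so it lowers to [e]. → [broeriwiermuorero].
/buirajxiirr/: /i/ is a high vowel immediately before /r/, so it lowers to [e]. /i/ is a high vowel immediately before /r/, so it lowers to [e]. → [buerajxierr].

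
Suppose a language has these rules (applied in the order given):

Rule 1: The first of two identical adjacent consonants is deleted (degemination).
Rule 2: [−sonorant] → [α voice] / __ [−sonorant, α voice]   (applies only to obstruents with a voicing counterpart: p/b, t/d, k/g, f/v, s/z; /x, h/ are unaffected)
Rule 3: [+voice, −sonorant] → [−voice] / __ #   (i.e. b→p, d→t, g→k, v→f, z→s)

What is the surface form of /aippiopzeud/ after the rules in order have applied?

aipiobzeut

Rule 1 (degemination): /pp/ is a geminate; the first /p/ deletes. /aippiopzeud/ → aipiopzeud.
Rule 2 (regressive voicing assimilation): /p/ precedes the voiced obstruent /z/, so it voices to [b] by assimilation. /aipiopzeud/ → aipiobzeud.
Rule 3 (final devoicing): /d/ is a voiced obstruent in word-final position, so it devoices to [t]. /aipiobzeud/ → aipiobzeut.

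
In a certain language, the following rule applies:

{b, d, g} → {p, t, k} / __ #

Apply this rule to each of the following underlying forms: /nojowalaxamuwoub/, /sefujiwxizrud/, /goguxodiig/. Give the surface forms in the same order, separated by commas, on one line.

nojowalaxamuwoup, sefujiwxizrut, goguxodiik

/nojowalaxamuwoub/: /b/ is a voiced stop in word-final position, so it devoices to [p]. → [nojowalaxamuwoup].
/sefujiwxizrud/: /d/ is a voiced stop in word-final position, so it devoices to [t]. → [sefujiwxizrut].
/goguxodiig/: /g/ is a voiced stop in word-final position, so it devoices to [k]. → [goguxodiik].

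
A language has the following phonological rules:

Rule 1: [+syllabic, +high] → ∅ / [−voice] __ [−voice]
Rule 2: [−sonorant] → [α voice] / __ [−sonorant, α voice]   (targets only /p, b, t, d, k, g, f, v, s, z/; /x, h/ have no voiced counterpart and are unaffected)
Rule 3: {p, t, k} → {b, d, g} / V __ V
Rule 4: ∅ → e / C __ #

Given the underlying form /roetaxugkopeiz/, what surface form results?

Rule 1 (high vowel syncope): no segment meets the environment; /roetaxugkopeiz/ is unchanged.
Rule 2 (regressive voicing assimilation): /g/ precedes the voiceless obstruent /k/, so it devoices to [k] by assimilation. /roetaxugkopeiz/ → roetaxukkopeiz.
Rule 3 (intervocalic voicing): /t/ is a voiceless stop between vowels /e/ and /a/, so it voices to [d]. /p/ is a voiceless stop between vowels /o/ and /e/, so it voices to [b]. /roetaxukkopeiz/ → roedaxukkobeiz.
Rule 4 (final e-epenthesis): the form ends in the consonant /z/, so [e] is inserted word-finally. /roedaxukkobeiz/ → roedaxukkobeize.

roedaxukkobeize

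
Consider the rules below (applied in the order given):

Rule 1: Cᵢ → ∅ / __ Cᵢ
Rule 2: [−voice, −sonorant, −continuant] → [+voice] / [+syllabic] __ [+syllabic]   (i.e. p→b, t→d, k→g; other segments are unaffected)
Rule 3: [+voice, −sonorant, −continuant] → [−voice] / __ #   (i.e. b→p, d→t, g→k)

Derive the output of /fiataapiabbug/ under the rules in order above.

Rule 1 (degemination): /bb/ is a geminate; the first /b/ deletes. /fiataapiabbug/ → fiataapiabug.
Rule 2 (intervocalic voicing): /t/ is a voiceless stop between vowels /a/ and /a/, so it voices to [d]. /p/ is a voiceless stop between vowels /a/ and /i/, so it voices to [b]. /fiataapiabug/ → fiadaabiabug.
Rule 3 (final devoicing): /g/ is a voiced stop in word-final position, so it devoices to [k]. /fiadaabiabug/ → fiadaabiabuk.

fiadaabiabuk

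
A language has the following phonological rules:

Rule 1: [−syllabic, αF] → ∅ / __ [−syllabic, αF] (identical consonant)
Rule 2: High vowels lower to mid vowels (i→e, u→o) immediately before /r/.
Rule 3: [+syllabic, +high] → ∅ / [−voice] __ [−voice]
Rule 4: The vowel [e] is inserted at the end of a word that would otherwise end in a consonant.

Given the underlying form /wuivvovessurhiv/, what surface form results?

wuivovesorhive

Rule 1 (degemination): /vv/ is a geminate; the first /v/ deletes. /ss/ is a geminate; the first /s/ deletes. /wuivvovessurhiv/ → wuivovesurhiv.
Rule 2 (pre-rhotic lowering): /u/ is a high vowel immediately before /r/, so it lowers to [o]. /wuivovesurhiv/ → wuivovesorhiv.
Rule 3 (high vowel syncope): no segment meets the environment; /wuivovesorhiv/ is unchanged.
Rule 4 (final e-epenthesis): the form ends in the consonant /v/, so [e] is inserted word-finally. /wuivovesorhiv/ → wuivovesorhive.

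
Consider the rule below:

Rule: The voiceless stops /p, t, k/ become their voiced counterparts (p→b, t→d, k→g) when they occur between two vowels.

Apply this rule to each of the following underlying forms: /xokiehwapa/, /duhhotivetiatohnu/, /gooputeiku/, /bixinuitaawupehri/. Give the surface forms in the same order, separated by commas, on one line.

xogiehwaba, duhhodivediadohnu, goobudeigu, bixinuidaawubehri

/xokiehwapa/: /k/ is a voiceless stop between vowels /o/ and /i/, so it voices to [g]. /p/ is a voiceless stop between vowels /a/ and /a/, so it voices to [b]. → [xogiehwaba].
/duhhotivetiatohnu/: /t/ is a voiceless stop between vowels /o/ and /i/, so it voices to [d]. /t/ is a voiceless stop between vowels /e/ and /i/, so it voices to [d]. /t/ is a voiceless stop between vowels /a/ and /o/, so it voices to [d]. → [duhhodivediadohnu].
/gooputeiku/: /p/ is a voiceless stop between vowels /o/ and /u/, so it voices to [b]. /t/ is a voiceless stop between vowels /u/ and /e/, so it voices to [d]. /k/ is a voiceless stop between vowels /i/ and /u/, so it voices to [g]. → [goobudeigu].
/bixinuitaawupehri/: /t/ is a voiceless stop between vowels /i/ and /a/, so it voices to [d]. /p/ is a voiceless stop between vowels /u/ and /e/, so it voices to [b]. → [bixinuidaawubehri].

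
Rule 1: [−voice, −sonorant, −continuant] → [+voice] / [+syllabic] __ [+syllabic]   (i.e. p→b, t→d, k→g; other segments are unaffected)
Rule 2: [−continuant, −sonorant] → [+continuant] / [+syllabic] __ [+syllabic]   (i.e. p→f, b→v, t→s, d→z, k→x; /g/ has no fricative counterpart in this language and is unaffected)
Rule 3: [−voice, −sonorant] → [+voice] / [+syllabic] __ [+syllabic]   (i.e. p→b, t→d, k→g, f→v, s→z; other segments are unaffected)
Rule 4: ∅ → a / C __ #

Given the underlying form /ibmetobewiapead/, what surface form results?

ibmezovewiaveada

Rule 1 (intervocalic voicing): /t/ is a voiceless stop between vowels /e/ and /o/, so it voices to [d]. /p/ is a voiceless stop between vowels /a/ and /e/, so it voices to [b]. /ibmetobewiapead/ → ibmedobewiabead.
Rule 2 (intervocalic spirantization): /d/ is a stop between vowels /e/ and /o/, so it spirantizes to the fricative [z]. /b/ is a stop between vowels /o/ and /e/, so it spirantizes to the fricative [v]. /b/ is a stop between vowels /a/ and /e/, so it spirantizes to the fricative [v]. /ibmedobewiabead/ → ibmezovewiavead.
Rule 3 (intervocalic voicing): no segment meets the environment; /ibmezovewiavead/ is unchanged.
Rule 4 (final a-epenthesis): the form ends in the consonant /d/, so [a] is inserted word-finally. /ibmezovewiavead/ → ibmezovewiaveada.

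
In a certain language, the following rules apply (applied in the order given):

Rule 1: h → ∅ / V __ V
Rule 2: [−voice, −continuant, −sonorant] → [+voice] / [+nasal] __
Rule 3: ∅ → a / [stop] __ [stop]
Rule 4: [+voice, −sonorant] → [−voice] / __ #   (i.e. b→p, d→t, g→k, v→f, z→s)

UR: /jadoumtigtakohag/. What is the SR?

jadoumdigatakoak

Rule 1 (intervocalic h-deletion): /h/ occurs between vowels /o/ and /a/, so it deletes. /jadoumtigtakohag/ → jadoumtigtakoag.
Rule 2 (post-nasal voicing): /t/ is a voiceless stop immediately after the nasal /m/, so it voices to [d]. /jadoumtigtakoag/ → jadoumdigtakoag.
Rule 3 (stop-cluster a-epenthesis): /g/ and /t/ form a stop–stop cluster, so [a] is inserted between them. /jadoumdigtakoag/ → jadoumdigatakoag.
Rule 4 (final devoicing): /g/ is a voiced obstruent in word-final position, so it devoices to [k]. /jadoumdigatakoag/ → jadoumdigatakoak.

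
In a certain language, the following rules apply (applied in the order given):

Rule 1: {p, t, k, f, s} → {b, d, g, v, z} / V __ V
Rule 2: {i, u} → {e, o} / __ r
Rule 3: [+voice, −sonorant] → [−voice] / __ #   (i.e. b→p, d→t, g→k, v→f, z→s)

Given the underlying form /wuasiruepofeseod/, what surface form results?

wuazeruebovezeot

Rule 1 (intervocalic voicing): /s/ is a voiceless obstruent between vowels /a/ and /i/, so it voices to [z]. /p/ is a voiceless obstruent between vowels /e/ and /o/, so it voices to [b]. /f/ is a voiceless obstruent between vowels /o/ and /e/, so it voices to [v]. /s/ is a voiceless obstruent between vowels /e/ and /e/, so it voices to [z]. /wuasiruepofeseod/ → wuaziruebovezeod.
Rule 2 (pre-rhotic lowering): /i/ is a high vowel immediately before /r/, so it lowers to [e]. /wuaziruebovezeod/ → wuazeruebovezeod.
Rule 3 (final devoicing): /d/ is a voiced obstruent in word-final position, so it devoices to [t]. /wuazeruebovezeod/ → wuazeruebovezeot.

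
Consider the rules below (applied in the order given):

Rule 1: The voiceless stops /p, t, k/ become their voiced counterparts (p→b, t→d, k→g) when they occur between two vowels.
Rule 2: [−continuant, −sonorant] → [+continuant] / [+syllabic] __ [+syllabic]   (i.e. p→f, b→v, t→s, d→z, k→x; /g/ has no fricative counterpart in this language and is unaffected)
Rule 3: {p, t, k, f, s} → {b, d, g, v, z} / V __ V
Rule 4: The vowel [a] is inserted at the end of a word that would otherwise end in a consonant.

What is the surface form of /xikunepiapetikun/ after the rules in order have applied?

xiguneviaveziguna

Rule 1 (intervocalic voicing): /k/ is a voiceless stop between vowels /i/ and /u/, so it voices to [g]. /p/ is a voiceless stop between vowels /e/ and /i/, so it voices to [b]. /p/ is a voiceless stop between vowels /a/ and /e/, so it voices to [b]. /t/ is a voiceless stop between vowels /e/ and /i/, so it voices to [d]. /k/ is a voiceless stop between vowels /i/ and /u/, so it voices to [g]. /xikunepiapetikun/ → xigunebiabedigun.
Rule 2 (intervocalic spirantization): /b/ is a stop between vowels /e/ and /i/, so it spirantizes to the fricative [v]. /b/ is a stop between vowels /a/ and /e/, so it spirantizes to the fricative [v]. /d/ is a stop between vowels /e/ and /i/, so it spirantizes to the fricative [z]. /xigunebiabedigun/ → xiguneviavezigun.
Rule 3 (intervocalic voicing): no segment meets the environment; /xiguneviavezigun/ is unchanged.
Rule 4 (final a-epenthesis): the form ends in the consonant /n/, so [a] is inserted word-finally. /xiguneviavezigun/ → xiguneviaveziguna.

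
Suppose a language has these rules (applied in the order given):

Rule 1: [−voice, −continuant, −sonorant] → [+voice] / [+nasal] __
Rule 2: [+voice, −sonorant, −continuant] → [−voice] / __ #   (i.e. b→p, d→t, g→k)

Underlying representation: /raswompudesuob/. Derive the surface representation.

raswombudesuop

Rule 1 (post-nasal voicing): /p/ is a voiceless stop immediately after the nasal /m/, so it voices to [b]. /raswompudesuob/ → raswombudesuob.
Rule 2 (final devoicing): /b/ is a voiced stop in word-final position, so it devoices to [p]. /raswombudesuob/ → raswombudesuop.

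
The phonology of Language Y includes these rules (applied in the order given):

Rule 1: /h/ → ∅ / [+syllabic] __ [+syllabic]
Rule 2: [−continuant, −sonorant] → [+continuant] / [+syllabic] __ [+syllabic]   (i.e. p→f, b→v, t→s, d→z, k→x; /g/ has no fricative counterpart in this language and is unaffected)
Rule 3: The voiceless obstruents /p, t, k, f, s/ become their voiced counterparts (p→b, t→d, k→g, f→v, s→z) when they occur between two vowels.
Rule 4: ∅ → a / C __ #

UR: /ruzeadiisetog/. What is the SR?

Rule 1 (intervocalic h-deletion): no segment meets the environment; /ruzeadiisetog/ is unchanged.
Rule 2 (intervocalic spirantization): /d/ is a stop between vowels /a/ and /i/, so it spirantizes to the fricative [z]. /t/ is a stop between vowels /e/ and /o/, so it spirantizes to the fricative [s]. /ruzeadiisetog/ → ruzeaziisesog.
Rule 3 (intervocalic voicing): /s/ is a voiceless obstruent between vowels /i/ and /e/, so it voices to [z]. /s/ is a voiceless obstruent between vowels /e/ and /o/, so it voices to [z]. /ruzeaziisesog/ → ruzeaziizezog.
Rule 4 (final a-epenthesis): the form ends in the consonant /g/, so [a] is inserted word-finally. /ruzeaziizezog/ → ruzeaziizezoga.

ruzeaziizezoga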